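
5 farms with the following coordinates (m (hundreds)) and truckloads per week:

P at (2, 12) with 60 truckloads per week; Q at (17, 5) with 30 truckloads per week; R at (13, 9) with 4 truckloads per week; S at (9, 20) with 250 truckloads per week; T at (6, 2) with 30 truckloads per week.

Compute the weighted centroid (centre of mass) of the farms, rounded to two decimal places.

(8.32, 15.95)

The minimiser of Σwᵢ‖p−pᵢ‖² is the weighted centroid p* = (Σwᵢpᵢ)/(Σwᵢ).
Σwᵢ = 374.
Σwᵢxᵢ = 60·2 + 30·17 + 4·13 + 250·9 + 30·6 = 3112.
Σwᵢyᵢ = 60·12 + 30·5 + 4·9 + 250·20 + 30·2 = 5966.
x* = 3112/374 = 8.32, y* = 5966/374 = 15.95.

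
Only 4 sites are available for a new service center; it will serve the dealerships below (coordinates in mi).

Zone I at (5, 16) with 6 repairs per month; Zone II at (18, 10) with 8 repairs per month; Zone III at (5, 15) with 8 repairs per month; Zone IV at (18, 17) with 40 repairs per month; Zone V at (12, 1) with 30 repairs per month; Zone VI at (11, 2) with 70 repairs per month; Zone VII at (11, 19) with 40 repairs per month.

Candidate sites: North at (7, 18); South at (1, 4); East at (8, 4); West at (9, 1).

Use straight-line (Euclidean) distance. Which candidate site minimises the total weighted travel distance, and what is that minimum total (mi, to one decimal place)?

Total weighted distance at each candidate:
  North (7, 18): total = 2447.4
  South (1, 4): total = 2946.8
  East (8, 4): total = 1929.0
  West (9, 1): total = 2016.7
Minimum is at East with total 1929.0 mi.

East, total 1929.0 mi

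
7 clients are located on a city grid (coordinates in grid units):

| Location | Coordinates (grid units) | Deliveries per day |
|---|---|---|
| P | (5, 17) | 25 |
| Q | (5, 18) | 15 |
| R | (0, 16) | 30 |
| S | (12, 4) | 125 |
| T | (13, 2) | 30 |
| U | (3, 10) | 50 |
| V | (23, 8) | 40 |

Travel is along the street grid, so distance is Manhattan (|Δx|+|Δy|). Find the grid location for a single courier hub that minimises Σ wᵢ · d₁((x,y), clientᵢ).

Manhattan distance separates: Σwᵢ(|x−xᵢ|+|y−yᵢ|) = Σwᵢ|x−xᵢ| + Σwᵢ|y−yᵢ|, so x and y are optimised independently as 1-D weighted medians.
Total weight W = 315; half = 157.5.
x-coordinate, sorted with cumulative weight:
  x=0 (R, w=30) cum 30
  x=3 (U, w=50) cum 80
  x=5 (P, w=25) cum 105
  x=5 (Q, w=15) cum 120
  x=12 (S, w=125) cum 245  ← median
  x=13 (T, w=30) cum 275
  x=23 (V, w=40) cum 315
⇒ x* = 12
y-coordinate, sorted with cumulative weight:
  y=2 (T, w=30) cum 30
  y=4 (S, w=125) cum 155
  y=8 (V, w=40) cum 195  ← median
  y=10 (U, w=50) cum 245
  y=16 (R, w=30) cum 275
  y=17 (P, w=25) cum 300
  y=18 (Q, w=15) cum 315
⇒ y* = 8

(12, 8)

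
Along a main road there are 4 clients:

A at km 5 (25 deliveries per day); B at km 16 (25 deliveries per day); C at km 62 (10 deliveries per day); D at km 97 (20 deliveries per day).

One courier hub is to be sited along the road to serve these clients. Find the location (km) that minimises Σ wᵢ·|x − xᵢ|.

x = 16

For a sum of weighted absolute distances on a line, the optimum is the weighted median (not the mean). Total weight W = 80; half-weight = 40.
Sort by position and accumulate weight:
  km 5 (A, w=25) → cum 25
  km 16 (B, w=25) → cum 50  ≥ 40 → median here
  km 62 (C, w=10) → cum 60
  km 97 (D, w=20) → cum 80
Optimal location: km 16.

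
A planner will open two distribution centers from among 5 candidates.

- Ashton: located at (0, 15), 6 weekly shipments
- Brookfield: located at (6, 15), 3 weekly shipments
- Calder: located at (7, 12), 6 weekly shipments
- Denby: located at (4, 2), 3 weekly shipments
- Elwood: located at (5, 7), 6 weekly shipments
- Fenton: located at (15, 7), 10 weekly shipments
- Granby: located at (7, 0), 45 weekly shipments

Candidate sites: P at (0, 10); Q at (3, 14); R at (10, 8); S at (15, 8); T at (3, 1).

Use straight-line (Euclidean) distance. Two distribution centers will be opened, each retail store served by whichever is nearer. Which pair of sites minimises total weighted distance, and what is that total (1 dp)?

Evaluate every pair (each demand assigned to the nearer of the two):
  {R, T}: total = 398.8
  {S, T}: total = 411.5
  {Q, T}: total = 417.2
  {P, T}: total = 456.0
  {Q, R}: total = 546.8
  {P, R}: total = 575.0
  {R, S}: total = 578.0
  {Q, S}: total = 654.2
  {P, S}: total = 678.0
  {P, Q}: total = 805.3
Best pair: {R, T} with total 398.8.

{R, T}, total 398.8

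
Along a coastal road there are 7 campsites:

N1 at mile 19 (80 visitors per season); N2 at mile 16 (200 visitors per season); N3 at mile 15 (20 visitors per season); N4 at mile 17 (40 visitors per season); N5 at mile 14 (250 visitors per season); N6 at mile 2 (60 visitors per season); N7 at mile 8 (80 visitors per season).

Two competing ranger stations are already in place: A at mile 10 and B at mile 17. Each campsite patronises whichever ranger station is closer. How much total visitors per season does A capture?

140

The indifferent point is the midpoint (10+17)/2 = 13.5; campsites left of it (closer to A at 10) go to A, those right go to B.
  N6 at 2 (w=60) → A
  N7 at 8 (w=80) → A
  N5 at 14 (w=250) → B
  N3 at 15 (w=20) → B
  N2 at 16 (w=200) → B
  N4 at 17 (w=40) → B
  N1 at 19 (w=80) → B
A captures 140; B captures 590.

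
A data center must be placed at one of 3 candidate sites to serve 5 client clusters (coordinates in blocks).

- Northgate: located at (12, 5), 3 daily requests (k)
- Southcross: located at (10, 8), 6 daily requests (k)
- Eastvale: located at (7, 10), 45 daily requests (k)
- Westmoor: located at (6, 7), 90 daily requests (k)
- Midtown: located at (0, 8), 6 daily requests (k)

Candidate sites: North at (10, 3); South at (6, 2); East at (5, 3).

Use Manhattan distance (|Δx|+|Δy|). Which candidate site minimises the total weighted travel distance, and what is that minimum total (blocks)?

Total weighted distance at each candidate:
  North (10, 3): total = 1302
  South (6, 2): total = 1014
  East (5, 3): total = 1002
Minimum is at East with total 1002 blocks.

East, total 1002 blocks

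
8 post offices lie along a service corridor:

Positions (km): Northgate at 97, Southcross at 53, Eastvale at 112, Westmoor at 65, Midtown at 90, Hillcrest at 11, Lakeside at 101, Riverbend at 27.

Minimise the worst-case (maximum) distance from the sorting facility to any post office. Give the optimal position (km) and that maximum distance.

location 61.5, max distance 50.5

The 1-center on a line is the midpoint of the two extreme points: leftmost at 11, rightmost at 112.
Optimal location = (11 + 112)/2 = 61.5; maximum distance = (112 − 11)/2 = 50.5.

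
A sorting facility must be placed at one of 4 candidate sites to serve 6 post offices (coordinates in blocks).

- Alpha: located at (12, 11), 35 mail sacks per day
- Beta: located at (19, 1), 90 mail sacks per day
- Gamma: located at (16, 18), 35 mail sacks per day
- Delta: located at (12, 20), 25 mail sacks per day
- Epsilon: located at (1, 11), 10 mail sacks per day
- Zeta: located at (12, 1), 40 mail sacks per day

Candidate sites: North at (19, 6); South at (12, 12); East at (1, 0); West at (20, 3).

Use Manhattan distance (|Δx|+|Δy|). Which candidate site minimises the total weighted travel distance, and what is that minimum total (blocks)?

Total weighted distance at each candidate:
  North (19, 6): total = 2630
  South (12, 12): total = 2765
  East (1, 0): total = 5000
  West (20, 3): total = 2790
Minimum is at North with total 2630 blocks.

North, total 2630 blocks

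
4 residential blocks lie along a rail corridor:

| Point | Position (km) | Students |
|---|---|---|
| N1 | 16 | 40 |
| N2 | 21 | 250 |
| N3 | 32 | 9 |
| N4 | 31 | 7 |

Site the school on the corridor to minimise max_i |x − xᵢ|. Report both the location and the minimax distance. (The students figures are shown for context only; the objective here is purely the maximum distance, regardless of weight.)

The 1-center on a line is the midpoint of the two extreme points: leftmost at 16, rightmost at 32.
Optimal location = (16 + 32)/2 = 24; maximum distance = (32 − 16)/2 = 8.

location 24, max distance 8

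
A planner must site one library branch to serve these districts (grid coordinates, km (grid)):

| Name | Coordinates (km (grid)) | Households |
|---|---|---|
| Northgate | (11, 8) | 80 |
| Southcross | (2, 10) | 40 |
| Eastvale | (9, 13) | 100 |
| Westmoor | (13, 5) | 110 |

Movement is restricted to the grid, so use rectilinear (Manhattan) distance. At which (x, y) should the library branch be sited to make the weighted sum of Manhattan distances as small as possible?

(11, 8)

Manhattan distance separates: Σwᵢ(|x−xᵢ|+|y−yᵢ|) = Σwᵢ|x−xᵢ| + Σwᵢ|y−yᵢ|, so x and y are optimised independently as 1-D weighted medians.
Total weight W = 330; half = 165.
x-coordinate, sorted with cumulative weight:
  x=2 (Southcross, w=40) cum 40
  x=9 (Eastvale, w=100) cum 140
  x=11 (Northgate, w=80) cum 220  ← median
  x=13 (Westmoor, w=110) cum 330
⇒ x* = 11
y-coordinate, sorted with cumulative weight:
  y=5 (Westmoor, w=110) cum 110
  y=8 (Northgate, w=80) cum 190  ← median
  y=10 (Southcross, w=40) cum 230
  y=13 (Eastvale, w=100) cum 330
⇒ y* = 8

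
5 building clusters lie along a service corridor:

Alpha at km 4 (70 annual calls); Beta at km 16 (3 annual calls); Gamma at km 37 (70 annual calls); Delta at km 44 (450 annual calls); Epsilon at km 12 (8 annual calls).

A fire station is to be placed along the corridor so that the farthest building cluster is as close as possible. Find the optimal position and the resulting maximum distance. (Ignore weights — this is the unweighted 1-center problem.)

location 24, max distance 20

The 1-center on a line is the midpoint of the two extreme points: leftmost at 4, rightmost at 44.
Optimal location = (4 + 44)/2 = 24; maximum distance = (44 − 4)/2 = 20.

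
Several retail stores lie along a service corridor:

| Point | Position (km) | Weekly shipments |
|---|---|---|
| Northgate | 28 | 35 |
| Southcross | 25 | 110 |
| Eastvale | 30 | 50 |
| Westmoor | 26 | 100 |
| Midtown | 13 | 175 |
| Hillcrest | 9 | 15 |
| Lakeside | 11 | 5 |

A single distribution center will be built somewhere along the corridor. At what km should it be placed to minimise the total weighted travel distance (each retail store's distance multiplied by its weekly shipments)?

For a sum of weighted absolute distances on a line, the optimum is the weighted median (not the mean). Total weight W = 490; half-weight = 245.
Sort by position and accumulate weight:
  km 9 (Hillcrest, w=15) → cum 15
  km 11 (Lakeside, w=5) → cum 20
  km 13 (Midtown, w=175) → cum 195
  km 25 (Southcross, w=110) → cum 305  ≥ 245 → median here
  km 26 (Westmoor, w=100) → cum 405
  km 28 (Northgate, w=35) → cum 440
  km 30 (Eastvale, w=50) → cum 490
Optimal location: km 25.

x = 25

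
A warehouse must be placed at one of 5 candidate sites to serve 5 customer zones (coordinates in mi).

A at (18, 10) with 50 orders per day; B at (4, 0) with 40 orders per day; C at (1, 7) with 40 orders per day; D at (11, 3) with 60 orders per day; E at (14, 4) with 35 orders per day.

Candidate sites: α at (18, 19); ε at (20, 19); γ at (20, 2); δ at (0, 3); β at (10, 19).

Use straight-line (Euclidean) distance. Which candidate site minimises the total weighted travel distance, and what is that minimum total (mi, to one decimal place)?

δ, total 2481.8 mi

Total weighted distance at each candidate:
  α (18, 19): total = 3817.6
  ε (20, 19): total = 4020.3
  γ (20, 2): total = 2607.8
  δ (0, 3): total = 2481.8
  β (10, 19): total = 3504.3
Minimum is at δ with total 2481.8 mi.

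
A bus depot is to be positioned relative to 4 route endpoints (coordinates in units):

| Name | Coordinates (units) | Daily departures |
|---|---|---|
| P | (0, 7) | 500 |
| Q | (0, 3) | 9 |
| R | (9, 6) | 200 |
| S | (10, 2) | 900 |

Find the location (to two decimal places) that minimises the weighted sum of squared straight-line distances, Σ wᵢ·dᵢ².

The minimiser of Σwᵢ‖p−pᵢ‖² is the weighted centroid p* = (Σwᵢpᵢ)/(Σwᵢ).
Σwᵢ = 1609.
Σwᵢxᵢ = 500·0 + 9·0 + 200·9 + 900·10 = 10800.
Σwᵢyᵢ = 500·7 + 9·3 + 200·6 + 900·2 = 6527.
x* = 10800/1609 = 6.71, y* = 6527/1609 = 4.06.

(6.71, 4.06)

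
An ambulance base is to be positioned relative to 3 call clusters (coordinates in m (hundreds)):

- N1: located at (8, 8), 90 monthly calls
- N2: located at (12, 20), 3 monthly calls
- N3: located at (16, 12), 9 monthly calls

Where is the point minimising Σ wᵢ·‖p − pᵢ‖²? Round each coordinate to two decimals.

The minimiser of Σwᵢ‖p−pᵢ‖² is the weighted centroid p* = (Σwᵢpᵢ)/(Σwᵢ).
Σwᵢ = 102.
Σwᵢxᵢ = 90·8 + 3·12 + 9·16 = 900.
Σwᵢyᵢ = 90·8 + 3·20 + 9·12 = 888.
x* = 900/102 = 8.82, y* = 888/102 = 8.71.

(8.82, 8.71)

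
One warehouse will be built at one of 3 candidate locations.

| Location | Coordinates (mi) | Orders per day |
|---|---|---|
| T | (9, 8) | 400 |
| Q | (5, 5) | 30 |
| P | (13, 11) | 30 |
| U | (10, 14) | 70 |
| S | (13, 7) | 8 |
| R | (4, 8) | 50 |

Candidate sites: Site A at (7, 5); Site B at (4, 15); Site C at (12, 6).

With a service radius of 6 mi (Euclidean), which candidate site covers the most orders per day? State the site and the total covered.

Site A, covering 480

Coverage radius r = 6 mi; a point is covered iff (Δx)²+(Δy)² ≤ 6² = 36.
  Site A (7, 5): covers {T, Q, R} → 480
  Site B (4, 15): covers {none} → 0
  Site C (12, 6): covers {T, P, S} → 438
Maximum coverage at Site A: 480 orders per day.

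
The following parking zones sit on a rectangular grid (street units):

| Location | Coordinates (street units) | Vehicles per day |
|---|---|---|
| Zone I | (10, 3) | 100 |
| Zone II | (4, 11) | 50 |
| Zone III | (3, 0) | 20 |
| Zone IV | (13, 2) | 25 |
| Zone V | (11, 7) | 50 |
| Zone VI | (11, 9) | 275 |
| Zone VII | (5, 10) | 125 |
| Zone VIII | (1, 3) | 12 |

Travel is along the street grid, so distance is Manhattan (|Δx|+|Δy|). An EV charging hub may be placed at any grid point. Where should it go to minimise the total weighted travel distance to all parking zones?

(11, 9)

Manhattan distance separates: Σwᵢ(|x−xᵢ|+|y−yᵢ|) = Σwᵢ|x−xᵢ| + Σwᵢ|y−yᵢ|, so x and y are optimised independently as 1-D weighted medians.
Total weight W = 657; half = 328.5.
x-coordinate, sorted with cumulative weight:
  x=1 (Zone VIII, w=12) cum 12
  x=3 (Zone III, w=20) cum 32
  x=4 (Zone II, w=50) cum 82
  x=5 (Zone VII, w=125) cum 207
  x=10 (Zone I, w=100) cum 307
  x=11 (Zone V, w=50) cum 357  ← median
  x=11 (Zone VI, w=275) cum 632
  x=13 (Zone IV, w=25) cum 657
⇒ x* = 11
y-coordinate, sorted with cumulative weight:
  y=0 (Zone III, w=20) cum 20
  y=2 (Zone IV, w=25) cum 45
  y=3 (Zone I, w=100) cum 145
  y=3 (Zone VIII, w=12) cum 157
  y=7 (Zone V, w=50) cum 207
  y=9 (Zone VI, w=275) cum 482  ← median
  y=10 (Zone VII, w=125) cum 607
  y=11 (Zone II, w=50) cum 657
⇒ y* = 9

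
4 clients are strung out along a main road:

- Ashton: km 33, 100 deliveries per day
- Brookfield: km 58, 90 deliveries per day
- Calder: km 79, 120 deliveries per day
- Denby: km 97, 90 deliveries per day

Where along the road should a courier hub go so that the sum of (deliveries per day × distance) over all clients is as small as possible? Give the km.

For a sum of weighted absolute distances on a line, the optimum is the weighted median (not the mean). Total weight W = 400; half-weight = 200.
Sort by position and accumulate weight:
  km 33 (Ashton, w=100) → cum 100
  km 58 (Brookfield, w=90) → cum 190
  km 79 (Calder, w=120) → cum 310  ≥ 200 → median here
  km 97 (Denby, w=90) → cum 400
Optimal location: km 79.

x = 79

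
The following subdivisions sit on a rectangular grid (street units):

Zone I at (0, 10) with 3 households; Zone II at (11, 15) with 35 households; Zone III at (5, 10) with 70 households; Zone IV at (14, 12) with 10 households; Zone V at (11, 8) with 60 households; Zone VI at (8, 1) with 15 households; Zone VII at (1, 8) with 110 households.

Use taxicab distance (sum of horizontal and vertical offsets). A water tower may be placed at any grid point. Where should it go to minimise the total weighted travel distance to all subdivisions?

(5, 8)

Manhattan distance separates: Σwᵢ(|x−xᵢ|+|y−yᵢ|) = Σwᵢ|x−xᵢ| + Σwᵢ|y−yᵢ|, so x and y are optimised independently as 1-D weighted medians.
Total weight W = 303; half = 151.5.
x-coordinate, sorted with cumulative weight:
  x=0 (Zone I, w=3) cum 3
  x=1 (Zone VII, w=110) cum 113
  x=5 (Zone III, w=70) cum 183  ← median
  x=8 (Zone VI, w=15) cum 198
  x=11 (Zone II, w=35) cum 233
  x=11 (Zone V, w=60) cum 293
  x=14 (Zone IV, w=10) cum 303
⇒ x* = 5
y-coordinate, sorted with cumulative weight:
  y=1 (Zone VI, w=15) cum 15
  y=8 (Zone V, w=60) cum 75
  y=8 (Zone VII, w=110) cum 185  ← median
  y=10 (Zone I, w=3) cum 188
  y=10 (Zone III, w=70) cum 258
  y=12 (Zone IV, w=10) cum 268
  y=15 (Zone II, w=35) cum 303
⇒ y* = 8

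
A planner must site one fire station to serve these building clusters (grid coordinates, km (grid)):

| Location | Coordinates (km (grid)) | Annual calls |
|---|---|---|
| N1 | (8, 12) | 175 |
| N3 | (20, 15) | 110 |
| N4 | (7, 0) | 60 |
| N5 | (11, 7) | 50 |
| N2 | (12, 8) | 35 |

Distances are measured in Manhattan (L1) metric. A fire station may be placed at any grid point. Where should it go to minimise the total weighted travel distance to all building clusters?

(8, 12)

Manhattan distance separates: Σwᵢ(|x−xᵢ|+|y−yᵢ|) = Σwᵢ|x−xᵢ| + Σwᵢ|y−yᵢ|, so x and y are optimised independently as 1-D weighted medians.
Total weight W = 430; half = 215.
x-coordinate, sorted with cumulative weight:
  x=7 (N4, w=60) cum 60
  x=8 (N1, w=175) cum 235  ← median
  x=11 (N5, w=50) cum 285
  x=12 (N2, w=35) cum 320
  x=20 (N3, w=110) cum 430
⇒ x* = 8
y-coordinate, sorted with cumulative weight:
  y=0 (N4, w=60) cum 60
  y=7 (N5, w=50) cum 110
  y=8 (N2, w=35) cum 145
  y=12 (N1, w=175) cum 320  ← median
  y=15 (N3, w=110) cum 430
⇒ y* = 12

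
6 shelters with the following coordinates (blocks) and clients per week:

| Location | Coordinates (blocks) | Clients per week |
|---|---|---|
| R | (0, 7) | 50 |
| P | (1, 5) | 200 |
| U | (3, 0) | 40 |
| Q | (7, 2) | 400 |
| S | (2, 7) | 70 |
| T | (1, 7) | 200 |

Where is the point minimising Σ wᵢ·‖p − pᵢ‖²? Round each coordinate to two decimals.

(3.60, 4.21)

The minimiser of Σwᵢ‖p−pᵢ‖² is the weighted centroid p* = (Σwᵢpᵢ)/(Σwᵢ).
Σwᵢ = 960.
Σwᵢxᵢ = 50·0 + 200·1 + 40·3 + 400·7 + 70·2 + 200·1 = 3460.
Σwᵢyᵢ = 50·7 + 200·5 + 40·0 + 400·2 + 70·7 + 200·7 = 4040.
x* = 3460/960 = 3.60, y* = 4040/960 = 4.21.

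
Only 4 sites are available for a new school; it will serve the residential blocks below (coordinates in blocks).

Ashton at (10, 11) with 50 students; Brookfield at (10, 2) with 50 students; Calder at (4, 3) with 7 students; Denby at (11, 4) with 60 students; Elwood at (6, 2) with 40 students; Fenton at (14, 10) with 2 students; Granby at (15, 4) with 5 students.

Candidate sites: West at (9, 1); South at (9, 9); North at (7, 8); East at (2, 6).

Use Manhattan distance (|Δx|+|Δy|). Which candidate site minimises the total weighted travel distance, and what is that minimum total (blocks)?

West, total 1232 blocks

Total weighted distance at each candidate:
  West (9, 1): total = 1232
  South (9, 9): total = 1514
  North (7, 8): total = 1644
  East (2, 6): total = 2372
Minimum is at West with total 1232 blocks.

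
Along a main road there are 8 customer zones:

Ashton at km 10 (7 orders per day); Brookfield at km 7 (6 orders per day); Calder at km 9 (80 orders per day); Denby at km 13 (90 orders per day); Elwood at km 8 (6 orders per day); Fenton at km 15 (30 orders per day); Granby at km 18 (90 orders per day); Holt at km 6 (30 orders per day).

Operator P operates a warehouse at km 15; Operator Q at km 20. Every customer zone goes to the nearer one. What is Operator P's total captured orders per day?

The indifferent point is the midpoint (15+20)/2 = 17.5; customer zones left of it (closer to Operator P at 15) go to Operator P, those right go to Operator Q.
  Holt at 6 (w=30) → Operator P
  Brookfield at 7 (w=6) → Operator P
  Elwood at 8 (w=6) → Operator P
  Calder at 9 (w=80) → Operator P
  Ashton at 10 (w=7) → Operator P
  Denby at 13 (w=90) → Operator P
  Fenton at 15 (w=30) → Operator P
  Granby at 18 (w=90) → Operator Q
Operator P captures 249; Operator Q captures 90.

249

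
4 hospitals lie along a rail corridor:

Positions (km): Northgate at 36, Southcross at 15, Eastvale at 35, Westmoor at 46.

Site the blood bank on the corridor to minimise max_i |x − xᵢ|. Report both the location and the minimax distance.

The 1-center on a line is the midpoint of the two extreme points: leftmost at 15, rightmost at 46.
Optimal location = (15 + 46)/2 = 30.5; maximum distance = (46 − 15)/2 = 15.5.

location 30.5, max distance 15.5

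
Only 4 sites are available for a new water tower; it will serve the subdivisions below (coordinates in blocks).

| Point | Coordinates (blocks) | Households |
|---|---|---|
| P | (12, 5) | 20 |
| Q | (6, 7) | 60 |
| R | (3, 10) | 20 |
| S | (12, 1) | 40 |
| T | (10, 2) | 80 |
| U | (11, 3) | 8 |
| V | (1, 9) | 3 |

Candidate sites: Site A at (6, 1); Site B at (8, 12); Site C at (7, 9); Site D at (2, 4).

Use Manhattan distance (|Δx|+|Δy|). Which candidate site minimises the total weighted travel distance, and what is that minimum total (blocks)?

Total weighted distance at each candidate:
  Site A (6, 1): total = 1535
  Site B (8, 12): total = 2466
  Site C (7, 9): total = 1878
  Site D (2, 4): total = 2198
Minimum is at Site A with total 1535 blocks.

Site A, total 1535 blocks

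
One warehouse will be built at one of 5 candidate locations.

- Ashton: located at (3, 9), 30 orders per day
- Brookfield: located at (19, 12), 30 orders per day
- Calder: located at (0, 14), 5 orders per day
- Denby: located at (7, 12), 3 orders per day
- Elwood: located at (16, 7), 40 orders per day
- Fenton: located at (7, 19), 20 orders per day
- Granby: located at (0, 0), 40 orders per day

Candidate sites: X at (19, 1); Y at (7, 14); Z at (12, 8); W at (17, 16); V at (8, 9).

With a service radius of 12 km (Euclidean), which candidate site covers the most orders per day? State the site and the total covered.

Coverage radius r = 12 km; a point is covered iff (Δx)²+(Δy)² ≤ 12² = 144.
  X (19, 1): covers {Brookfield, Elwood} → 70
  Y (7, 14): covers {Ashton, Calder, Denby, Elwood, Fenton} → 98
  Z (12, 8): covers {Ashton, Brookfield, Denby, Elwood} → 103
  W (17, 16): covers {Brookfield, Denby, Elwood, Fenton} → 93
  V (8, 9): covers {Ashton, Brookfield, Calder, Denby, Elwood, Fenton} → 128
Maximum coverage at V: 128 orders per day.

V, covering 128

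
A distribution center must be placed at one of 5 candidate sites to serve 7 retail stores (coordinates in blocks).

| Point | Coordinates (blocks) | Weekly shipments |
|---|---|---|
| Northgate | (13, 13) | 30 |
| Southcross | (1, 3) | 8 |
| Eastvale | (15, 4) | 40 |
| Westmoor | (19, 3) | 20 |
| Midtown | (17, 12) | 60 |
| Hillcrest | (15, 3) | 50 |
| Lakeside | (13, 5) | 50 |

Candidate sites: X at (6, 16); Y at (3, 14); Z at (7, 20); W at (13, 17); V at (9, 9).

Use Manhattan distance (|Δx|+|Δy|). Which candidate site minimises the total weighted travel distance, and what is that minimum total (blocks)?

Total weighted distance at each candidate:
  X (6, 16): total = 4704
  Y (3, 14): total = 4914
  Z (7, 20): total = 5494
  W (13, 17): total = 3268
  V (9, 9): total = 2772
Minimum is at V with total 2772 blocks.

V, total 2772 blocks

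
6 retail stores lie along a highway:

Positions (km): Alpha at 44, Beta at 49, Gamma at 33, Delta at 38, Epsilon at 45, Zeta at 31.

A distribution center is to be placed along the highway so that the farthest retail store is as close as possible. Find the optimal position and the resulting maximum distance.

The 1-center on a line is the midpoint of the two extreme points: leftmost at 31, rightmost at 49.
Optimal location = (31 + 49)/2 = 40; maximum distance = (49 − 31)/2 = 9.

location 40, max distance 9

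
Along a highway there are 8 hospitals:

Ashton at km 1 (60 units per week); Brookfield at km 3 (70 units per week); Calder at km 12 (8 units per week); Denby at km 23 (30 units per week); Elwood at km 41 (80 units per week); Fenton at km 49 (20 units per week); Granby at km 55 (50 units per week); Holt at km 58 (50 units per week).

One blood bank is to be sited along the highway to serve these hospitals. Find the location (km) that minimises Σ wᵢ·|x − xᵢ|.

x = 41

For a sum of weighted absolute distances on a line, the optimum is the weighted median (not the mean). Total weight W = 368; half-weight = 184.
Sort by position and accumulate weight:
  km 1 (Ashton, w=60) → cum 60
  km 3 (Brookfield, w=70) → cum 130
  km 12 (Calder, w=8) → cum 138
  km 23 (Denby, w=30) → cum 168
  km 41 (Elwood, w=80) → cum 248  ≥ 184 → median here
  km 49 (Fenton, w=20) → cum 268
  km 55 (Granby, w=50) → cum 318
  km 58 (Holt, w=50) → cum 368
Optimal location: km 41.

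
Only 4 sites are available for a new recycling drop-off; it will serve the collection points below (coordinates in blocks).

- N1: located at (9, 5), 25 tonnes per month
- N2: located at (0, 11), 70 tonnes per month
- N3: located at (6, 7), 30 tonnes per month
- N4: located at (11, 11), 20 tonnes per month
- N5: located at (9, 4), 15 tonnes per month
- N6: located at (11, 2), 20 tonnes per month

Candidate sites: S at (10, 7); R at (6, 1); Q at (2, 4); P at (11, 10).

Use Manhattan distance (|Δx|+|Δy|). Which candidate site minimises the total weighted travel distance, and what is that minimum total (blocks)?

Total weighted distance at each candidate:
  S (10, 7): total = 1455
  R (6, 1): total = 1985
  Q (2, 4): total = 1685
  P (11, 10): total = 1555
Minimum is at S with total 1455 blocks.

S, total 1455 blocks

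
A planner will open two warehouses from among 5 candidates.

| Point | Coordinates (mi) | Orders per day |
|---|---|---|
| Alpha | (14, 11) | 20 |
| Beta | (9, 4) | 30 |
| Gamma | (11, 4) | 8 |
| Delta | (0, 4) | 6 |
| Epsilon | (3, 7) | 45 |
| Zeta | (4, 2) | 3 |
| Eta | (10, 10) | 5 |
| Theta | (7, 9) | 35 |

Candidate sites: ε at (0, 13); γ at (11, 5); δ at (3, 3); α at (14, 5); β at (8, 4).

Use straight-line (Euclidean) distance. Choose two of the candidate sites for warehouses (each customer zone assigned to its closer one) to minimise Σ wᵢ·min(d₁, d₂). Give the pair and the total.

Evaluate every pair (each demand assigned to the nearer of the two):
  {γ, δ}: total = 635.9
  {δ, β}: total = 651.7
  {γ, β}: total = 699.9
  {α, β}: total = 707.9
  {ε, β}: total = 772.3
  {δ, α}: total = 785.9
  {ε, γ}: total = 811.4
  {γ, α}: total = 878.8
  {ε, α}: total = 999.7
  {ε, δ}: total = 1024.1
Best pair: {γ, δ} with total 635.9.

{γ, δ}, total 635.9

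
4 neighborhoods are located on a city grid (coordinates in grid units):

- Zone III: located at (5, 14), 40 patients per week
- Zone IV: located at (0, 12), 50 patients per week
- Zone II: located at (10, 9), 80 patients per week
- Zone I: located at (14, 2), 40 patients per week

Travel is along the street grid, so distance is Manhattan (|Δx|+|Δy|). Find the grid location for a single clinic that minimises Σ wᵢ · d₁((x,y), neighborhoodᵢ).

(10, 9)

Manhattan distance separates: Σwᵢ(|x−xᵢ|+|y−yᵢ|) = Σwᵢ|x−xᵢ| + Σwᵢ|y−yᵢ|, so x and y are optimised independently as 1-D weighted medians.
Total weight W = 210; half = 105.
x-coordinate, sorted with cumulative weight:
  x=0 (Zone IV, w=50) cum 50
  x=5 (Zone III, w=40) cum 90
  x=10 (Zone II, w=80) cum 170  ← median
  x=14 (Zone I, w=40) cum 210
⇒ x* = 10
y-coordinate, sorted with cumulative weight:
  y=2 (Zone I, w=40) cum 40
  y=9 (Zone II, w=80) cum 120  ← median
  y=12 (Zone IV, w=50) cum 170
  y=14 (Zone III, w=40) cum 210
⇒ y* = 9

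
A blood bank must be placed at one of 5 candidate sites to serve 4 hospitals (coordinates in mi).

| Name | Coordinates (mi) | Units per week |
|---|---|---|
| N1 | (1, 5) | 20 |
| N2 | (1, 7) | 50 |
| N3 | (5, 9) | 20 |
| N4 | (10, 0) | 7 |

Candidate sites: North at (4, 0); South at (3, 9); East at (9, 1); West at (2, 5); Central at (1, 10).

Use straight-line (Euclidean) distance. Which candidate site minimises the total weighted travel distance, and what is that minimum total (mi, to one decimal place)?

West, total 297.8 mi

Total weighted distance at each candidate:
  North (4, 0): total = 720.5
  South (3, 9): total = 350.7
  East (9, 1): total = 867.7
  West (2, 5): total = 297.8
  Central (1, 10): total = 426.6
Minimum is at West with total 297.8 mi.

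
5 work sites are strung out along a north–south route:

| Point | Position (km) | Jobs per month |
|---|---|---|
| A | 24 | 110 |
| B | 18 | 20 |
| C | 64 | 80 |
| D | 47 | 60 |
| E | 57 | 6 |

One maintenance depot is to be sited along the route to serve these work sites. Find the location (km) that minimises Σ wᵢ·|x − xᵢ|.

For a sum of weighted absolute distances on a line, the optimum is the weighted median (not the mean). Total weight W = 276; half-weight = 138.
Sort by position and accumulate weight:
  km 18 (B, w=20) → cum 20
  km 24 (A, w=110) → cum 130
  km 47 (D, w=60) → cum 190  ≥ 138 → median here
  km 57 (E, w=6) → cum 196
  km 64 (C, w=80) → cum 276
Optimal location: km 47.

x = 47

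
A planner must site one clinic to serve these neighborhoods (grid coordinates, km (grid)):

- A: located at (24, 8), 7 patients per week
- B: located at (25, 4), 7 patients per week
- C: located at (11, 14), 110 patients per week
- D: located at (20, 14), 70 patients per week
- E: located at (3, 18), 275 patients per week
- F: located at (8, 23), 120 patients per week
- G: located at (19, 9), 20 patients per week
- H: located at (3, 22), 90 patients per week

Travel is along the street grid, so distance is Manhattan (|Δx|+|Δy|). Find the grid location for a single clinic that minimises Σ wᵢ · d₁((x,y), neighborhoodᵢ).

Manhattan distance separates: Σwᵢ(|x−xᵢ|+|y−yᵢ|) = Σwᵢ|x−xᵢ| + Σwᵢ|y−yᵢ|, so x and y are optimised independently as 1-D weighted medians.
Total weight W = 699; half = 349.5.
x-coordinate, sorted with cumulative weight:
  x=3 (E, w=275) cum 275
  x=3 (H, w=90) cum 365  ← median
  x=8 (F, w=120) cum 485
  x=11 (C, w=110) cum 595
  x=19 (G, w=20) cum 615
  x=20 (D, w=70) cum 685
  x=24 (A, w=7) cum 692
  x=25 (B, w=7) cum 699
⇒ x* = 3
y-coordinate, sorted with cumulative weight:
  y=4 (B, w=7) cum 7
  y=8 (A, w=7) cum 14
  y=9 (G, w=20) cum 34
  y=14 (C, w=110) cum 144
  y=14 (D, w=70) cum 214
  y=18 (E, w=275) cum 489  ← median
  y=22 (H, w=90) cum 579
  y=23 (F, w=120) cum 699
⇒ y* = 18

(3, 18)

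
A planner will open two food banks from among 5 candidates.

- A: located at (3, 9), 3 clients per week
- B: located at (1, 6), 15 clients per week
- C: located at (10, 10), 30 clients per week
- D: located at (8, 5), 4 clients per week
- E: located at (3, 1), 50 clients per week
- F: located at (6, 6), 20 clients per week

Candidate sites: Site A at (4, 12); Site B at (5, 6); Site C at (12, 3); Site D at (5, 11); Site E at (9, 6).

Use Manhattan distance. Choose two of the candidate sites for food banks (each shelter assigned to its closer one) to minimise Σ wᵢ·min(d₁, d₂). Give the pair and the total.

{Site B, Site E}, total 603

Evaluate every pair (each demand assigned to the nearer of the two):
  {Site B, Site E}: total = 603
  {Site B, Site D}: total = 638
  {Site A, Site B}: total = 698
  {Site B, Site C}: total = 731
  {Site A, Site E}: total = 900
  {Site D, Site E}: total = 900
  {Site C, Site E}: total = 915
  {Site C, Site D}: total = 1021
  {Site A, Site D}: total = 1083
  {Site A, Site C}: total = 1121
Best pair: {Site B, Site E} with total 603.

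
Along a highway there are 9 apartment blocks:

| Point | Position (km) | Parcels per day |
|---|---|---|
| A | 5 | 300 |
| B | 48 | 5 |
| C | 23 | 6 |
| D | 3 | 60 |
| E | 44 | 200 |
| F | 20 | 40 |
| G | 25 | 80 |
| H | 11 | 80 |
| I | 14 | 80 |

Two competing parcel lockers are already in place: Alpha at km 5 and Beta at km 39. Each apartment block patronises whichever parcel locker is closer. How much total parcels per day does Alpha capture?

The indifferent point is the midpoint (5+39)/2 = 22; apartment blocks left of it (closer to Alpha at 5) go to Alpha, those right go to Beta.
  D at 3 (w=60) → Alpha
  A at 5 (w=300) → Alpha
  H at 11 (w=80) → Alpha
  I at 14 (w=80) → Alpha
  F at 20 (w=40) → Alpha
  C at 23 (w=6) → Beta
  G at 25 (w=80) → Beta
  E at 44 (w=200) → Beta
  B at 48 (w=5) → Beta
Alpha captures 560; Beta captures 291.

560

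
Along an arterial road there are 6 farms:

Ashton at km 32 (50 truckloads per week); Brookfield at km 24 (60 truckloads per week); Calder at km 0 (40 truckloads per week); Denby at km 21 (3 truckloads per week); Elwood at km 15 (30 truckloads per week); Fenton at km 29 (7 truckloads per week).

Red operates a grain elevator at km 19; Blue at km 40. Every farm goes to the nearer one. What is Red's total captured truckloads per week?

The indifferent point is the midpoint (19+40)/2 = 29.5; farms left of it (closer to Red at 19) go to Red, those right go to Blue.
  Calder at 0 (w=40) → Red
  Elwood at 15 (w=30) → Red
  Denby at 21 (w=3) → Red
  Brookfield at 24 (w=60) → Red
  Fenton at 29 (w=7) → Red
  Ashton at 32 (w=50) → Blue
Red captures 140; Blue captures 50.

140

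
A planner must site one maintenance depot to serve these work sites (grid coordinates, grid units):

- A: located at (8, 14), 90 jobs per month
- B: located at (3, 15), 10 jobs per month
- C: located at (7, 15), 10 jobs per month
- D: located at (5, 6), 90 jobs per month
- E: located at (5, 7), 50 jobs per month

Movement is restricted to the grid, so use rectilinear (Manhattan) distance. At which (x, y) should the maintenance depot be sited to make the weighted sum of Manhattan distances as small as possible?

(5, 7)

Manhattan distance separates: Σwᵢ(|x−xᵢ|+|y−yᵢ|) = Σwᵢ|x−xᵢ| + Σwᵢ|y−yᵢ|, so x and y are optimised independently as 1-D weighted medians.
Total weight W = 250; half = 125.
x-coordinate, sorted with cumulative weight:
  x=3 (B, w=10) cum 10
  x=5 (D, w=90) cum 100
  x=5 (E, w=50) cum 150  ← median
  x=7 (C, w=10) cum 160
  x=8 (A, w=90) cum 250
⇒ x* = 5
y-coordinate, sorted with cumulative weight:
  y=6 (D, w=90) cum 90
  y=7 (E, w=50) cum 140  ← median
  y=14 (A, w=90) cum 230
  y=15 (B, w=10) cum 240
  y=15 (C, w=10) cum 250
⇒ y* = 7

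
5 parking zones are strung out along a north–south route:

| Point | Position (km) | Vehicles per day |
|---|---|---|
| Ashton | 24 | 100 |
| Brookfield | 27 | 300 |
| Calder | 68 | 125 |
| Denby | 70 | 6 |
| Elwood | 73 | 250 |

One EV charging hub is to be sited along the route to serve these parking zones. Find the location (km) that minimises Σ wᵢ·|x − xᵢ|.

For a sum of weighted absolute distances on a line, the optimum is the weighted median (not the mean). Total weight W = 781; half-weight = 390.5.
Sort by position and accumulate weight:
  km 24 (Ashton, w=100) → cum 100
  km 27 (Brookfield, w=300) → cum 400  ≥ 390.5 → median here
  km 68 (Calder, w=125) → cum 525
  km 70 (Denby, w=6) → cum 531
  km 73 (Elwood, w=250) → cum 781
Optimal location: km 27.

x = 27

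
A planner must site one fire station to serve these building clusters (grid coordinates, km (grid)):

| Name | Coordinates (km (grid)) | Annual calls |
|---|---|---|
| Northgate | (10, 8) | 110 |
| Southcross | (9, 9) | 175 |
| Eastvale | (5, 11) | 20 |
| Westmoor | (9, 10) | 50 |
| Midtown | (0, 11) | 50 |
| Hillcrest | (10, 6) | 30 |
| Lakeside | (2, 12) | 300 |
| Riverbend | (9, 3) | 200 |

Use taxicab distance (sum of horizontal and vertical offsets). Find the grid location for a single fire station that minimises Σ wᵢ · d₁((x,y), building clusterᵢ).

(9, 9)

Manhattan distance separates: Σwᵢ(|x−xᵢ|+|y−yᵢ|) = Σwᵢ|x−xᵢ| + Σwᵢ|y−yᵢ|, so x and y are optimised independently as 1-D weighted medians.
Total weight W = 935; half = 467.5.
x-coordinate, sorted with cumulative weight:
  x=0 (Midtown, w=50) cum 50
  x=2 (Lakeside, w=300) cum 350
  x=5 (Eastvale, w=20) cum 370
  x=9 (Southcross, w=175) cum 545  ← median
  x=9 (Westmoor, w=50) cum 595
  x=9 (Riverbend, w=200) cum 795
  x=10 (Northgate, w=110) cum 905
  x=10 (Hillcrest, w=30) cum 935
⇒ x* = 9
y-coordinate, sorted with cumulative weight:
  y=3 (Riverbend, w=200) cum 200
  y=6 (Hillcrest, w=30) cum 230
  y=8 (Northgate, w=110) cum 340
  y=9 (Southcross, w=175) cum 515  ← median
  y=10 (Westmoor, w=50) cum 565
  y=11 (Eastvale, w=20) cum 585
  y=11 (Midtown, w=50) cum 635
  y=12 (Lakeside, w=300) cum 935
⇒ y* = 9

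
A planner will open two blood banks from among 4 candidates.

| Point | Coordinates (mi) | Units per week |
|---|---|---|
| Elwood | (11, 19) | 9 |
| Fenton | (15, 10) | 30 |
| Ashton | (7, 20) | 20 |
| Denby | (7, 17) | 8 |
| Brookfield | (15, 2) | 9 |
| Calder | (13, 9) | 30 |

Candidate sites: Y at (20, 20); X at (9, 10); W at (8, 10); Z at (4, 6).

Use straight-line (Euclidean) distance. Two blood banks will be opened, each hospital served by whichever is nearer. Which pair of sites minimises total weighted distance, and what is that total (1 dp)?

{X, W}, total 734.2

Evaluate every pair (each demand assigned to the nearer of the two):
  {X, W}: total = 734.2
  {Y, X}: total = 737.4
  {X, Z}: total = 738.9
  {Y, W}: total = 797.7
  {W, Z}: total = 801.6
  {Y, Z}: total = 1158.1
Best pair: {X, W} with total 734.2.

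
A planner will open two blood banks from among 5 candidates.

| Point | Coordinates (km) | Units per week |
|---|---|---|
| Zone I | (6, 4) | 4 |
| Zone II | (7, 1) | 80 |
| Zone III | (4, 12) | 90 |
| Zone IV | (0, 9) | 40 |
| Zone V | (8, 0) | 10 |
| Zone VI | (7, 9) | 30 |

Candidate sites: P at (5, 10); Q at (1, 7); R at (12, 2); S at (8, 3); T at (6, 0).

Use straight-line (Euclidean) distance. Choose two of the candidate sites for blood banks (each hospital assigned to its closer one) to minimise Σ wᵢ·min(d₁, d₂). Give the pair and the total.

Evaluate every pair (each demand assigned to the nearer of the two):
  {P, T}: total = 621.4
  {P, S}: total = 690.1
  {P, R}: total = 949.3
  {Q, T}: total = 953.1
  {Q, S}: total = 1014.5
  {P, Q}: total = 1158.9
  {Q, R}: total = 1279.9
  {S, T}: total = 1611.0
  {R, S}: total = 1686.7
  {R, T}: total = 1934.8
Best pair: {P, T} with total 621.4.

{P, T}, total 621.4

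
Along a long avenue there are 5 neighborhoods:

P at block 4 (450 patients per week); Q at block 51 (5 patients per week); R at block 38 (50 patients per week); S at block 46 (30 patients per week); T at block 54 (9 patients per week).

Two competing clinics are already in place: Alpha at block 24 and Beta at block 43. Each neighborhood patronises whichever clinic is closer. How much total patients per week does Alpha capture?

450

The indifferent point is the midpoint (24+43)/2 = 33.5; neighborhoods left of it (closer to Alpha at 24) go to Alpha, those right go to Beta.
  P at 4 (w=450) → Alpha
  R at 38 (w=50) → Beta
  S at 46 (w=30) → Beta
  Q at 51 (w=5) → Beta
  T at 54 (w=9) → Beta
Alpha captures 450; Beta captures 94.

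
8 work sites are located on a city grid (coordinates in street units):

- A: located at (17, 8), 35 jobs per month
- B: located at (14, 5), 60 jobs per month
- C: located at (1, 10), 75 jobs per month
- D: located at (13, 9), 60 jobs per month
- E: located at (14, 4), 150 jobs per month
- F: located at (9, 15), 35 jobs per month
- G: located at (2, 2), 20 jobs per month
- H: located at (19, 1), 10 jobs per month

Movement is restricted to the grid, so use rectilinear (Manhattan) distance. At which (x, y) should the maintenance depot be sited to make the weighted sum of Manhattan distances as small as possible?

Manhattan distance separates: Σwᵢ(|x−xᵢ|+|y−yᵢ|) = Σwᵢ|x−xᵢ| + Σwᵢ|y−yᵢ|, so x and y are optimised independently as 1-D weighted medians.
Total weight W = 445; half = 222.5.
x-coordinate, sorted with cumulative weight:
  x=1 (C, w=75) cum 75
  x=2 (G, w=20) cum 95
  x=9 (F, w=35) cum 130
  x=13 (D, w=60) cum 190
  x=14 (B, w=60) cum 250  ← median
  x=14 (E, w=150) cum 400
  x=17 (A, w=35) cum 435
  x=19 (H, w=10) cum 445
⇒ x* = 14
y-coordinate, sorted with cumulative weight:
  y=1 (H, w=10) cum 10
  y=2 (G, w=20) cum 30
  y=4 (E, w=150) cum 180
  y=5 (B, w=60) cum 240  ← median
  y=8 (A, w=35) cum 275
  y=9 (D, w=60) cum 335
  y=10 (C, w=75) cum 410
  y=15 (F, w=35) cum 445
⇒ y* = 5

(14, 5)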